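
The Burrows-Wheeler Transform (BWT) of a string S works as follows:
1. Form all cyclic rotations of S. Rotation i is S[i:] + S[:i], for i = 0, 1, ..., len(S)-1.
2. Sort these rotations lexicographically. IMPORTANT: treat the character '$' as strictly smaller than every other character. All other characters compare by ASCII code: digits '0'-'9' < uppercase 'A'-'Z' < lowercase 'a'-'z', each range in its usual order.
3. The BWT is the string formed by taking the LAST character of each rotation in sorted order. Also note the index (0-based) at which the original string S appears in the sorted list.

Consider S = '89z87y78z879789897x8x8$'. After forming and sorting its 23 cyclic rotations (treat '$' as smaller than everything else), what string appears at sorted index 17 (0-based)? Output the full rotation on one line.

All 23 rotations (rotation i = S[i:]+S[:i]):
  rot[0] = 89z87y78z879789897x8x8$
  rot[1] = 9z87y78z879789897x8x8$8
  rot[2] = z87y78z879789897x8x8$89
  rot[3] = 87y78z879789897x8x8$89z
  rot[4] = 7y78z879789897x8x8$89z8
  rot[5] = y78z879789897x8x8$89z87
  rot[6] = 78z879789897x8x8$89z87y
  rot[7] = 8z879789897x8x8$89z87y7
  rot[8] = z879789897x8x8$89z87y78
  rot[9] = 879789897x8x8$89z87y78z
  rot[10] = 79789897x8x8$89z87y78z8
  rot[11] = 9789897x8x8$89z87y78z87
  rot[12] = 789897x8x8$89z87y78z879
  rot[13] = 89897x8x8$89z87y78z8797
  rot[14] = 9897x8x8$89z87y78z87978
  rot[15] = 897x8x8$89z87y78z879789
  rot[16] = 97x8x8$89z87y78z8797898
  rot[17] = 7x8x8$89z87y78z87978989
  rot[18] = x8x8$89z87y78z879789897
  rot[19] = 8x8$89z87y78z879789897x
  rot[20] = x8$89z87y78z879789897x8
  rot[21] = 8$89z87y78z879789897x8x
  rot[22] = $89z87y78z879789897x8x8
Sorted (with $ < everything):
  sorted[0] = $89z87y78z879789897x8x8
  sorted[1] = 789897x8x8$89z87y78z879
  sorted[2] = 78z879789897x8x8$89z87y
  sorted[3] = 79789897x8x8$89z87y78z8
  sorted[4] = 7x8x8$89z87y78z87978989
  sorted[5] = 7y78z879789897x8x8$89z8
  sorted[6] = 8$89z87y78z879789897x8x
  sorted[7] = 879789897x8x8$89z87y78z
  sorted[8] = 87y78z879789897x8x8$89z
  sorted[9] = 897x8x8$89z87y78z879789
  sorted[10] = 89897x8x8$89z87y78z8797
  sorted[11] = 89z87y78z879789897x8x8$
  sorted[12] = 8x8$89z87y78z879789897x
  sorted[13] = 8z879789897x8x8$89z87y7
  sorted[14] = 9789897x8x8$89z87y78z87
  sorted[15] = 97x8x8$89z87y78z8797898
  sorted[16] = 9897x8x8$89z87y78z87978
  sorted[17] = 9z87y78z879789897x8x8$8
  sorted[18] = x8$89z87y78z879789897x8
  sorted[19] = x8x8$89z87y78z879789897
  sorted[20] = y78z879789897x8x8$89z87
  sorted[21] = z879789897x8x8$89z87y78
  sorted[22] = z87y78z879789897x8x8$89
sorted[17] = 9z87y78z879789897x8x8$8

Answer: 9z87y78z879789897x8x8$8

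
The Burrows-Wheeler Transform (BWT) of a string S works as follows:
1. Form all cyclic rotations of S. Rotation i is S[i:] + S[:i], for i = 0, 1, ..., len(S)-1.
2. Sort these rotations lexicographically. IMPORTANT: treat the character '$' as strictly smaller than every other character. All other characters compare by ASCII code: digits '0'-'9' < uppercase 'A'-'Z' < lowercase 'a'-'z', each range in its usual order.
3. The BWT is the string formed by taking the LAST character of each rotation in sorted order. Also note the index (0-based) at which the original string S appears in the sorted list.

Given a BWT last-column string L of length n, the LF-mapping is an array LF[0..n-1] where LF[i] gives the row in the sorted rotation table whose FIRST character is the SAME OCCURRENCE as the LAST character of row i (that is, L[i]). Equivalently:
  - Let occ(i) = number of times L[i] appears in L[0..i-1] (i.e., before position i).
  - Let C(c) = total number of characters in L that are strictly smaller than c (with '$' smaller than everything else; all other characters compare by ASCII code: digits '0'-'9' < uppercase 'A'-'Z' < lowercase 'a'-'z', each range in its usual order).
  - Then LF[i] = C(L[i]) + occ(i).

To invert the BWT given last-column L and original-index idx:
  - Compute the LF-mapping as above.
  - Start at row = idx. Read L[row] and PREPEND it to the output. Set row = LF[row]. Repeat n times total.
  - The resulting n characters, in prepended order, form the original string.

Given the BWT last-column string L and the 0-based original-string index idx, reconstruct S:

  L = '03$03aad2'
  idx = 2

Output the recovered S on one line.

LF mapping: 1 4 0 2 5 6 7 8 3
Walk LF starting at row 2, prepending L[row]:
  step 1: row=2, L[2]='$', prepend. Next row=LF[2]=0
  step 2: row=0, L[0]='0', prepend. Next row=LF[0]=1
  step 3: row=1, L[1]='3', prepend. Next row=LF[1]=4
  step 4: row=4, L[4]='3', prepend. Next row=LF[4]=5
  step 5: row=5, L[5]='a', prepend. Next row=LF[5]=6
  step 6: row=6, L[6]='a', prepend. Next row=LF[6]=7
  step 7: row=7, L[7]='d', prepend. Next row=LF[7]=8
  step 8: row=8, L[8]='2', prepend. Next row=LF[8]=3
  step 9: row=3, L[3]='0', prepend. Next row=LF[3]=2
Reversed output: 02daa330$

Answer: 02daa330$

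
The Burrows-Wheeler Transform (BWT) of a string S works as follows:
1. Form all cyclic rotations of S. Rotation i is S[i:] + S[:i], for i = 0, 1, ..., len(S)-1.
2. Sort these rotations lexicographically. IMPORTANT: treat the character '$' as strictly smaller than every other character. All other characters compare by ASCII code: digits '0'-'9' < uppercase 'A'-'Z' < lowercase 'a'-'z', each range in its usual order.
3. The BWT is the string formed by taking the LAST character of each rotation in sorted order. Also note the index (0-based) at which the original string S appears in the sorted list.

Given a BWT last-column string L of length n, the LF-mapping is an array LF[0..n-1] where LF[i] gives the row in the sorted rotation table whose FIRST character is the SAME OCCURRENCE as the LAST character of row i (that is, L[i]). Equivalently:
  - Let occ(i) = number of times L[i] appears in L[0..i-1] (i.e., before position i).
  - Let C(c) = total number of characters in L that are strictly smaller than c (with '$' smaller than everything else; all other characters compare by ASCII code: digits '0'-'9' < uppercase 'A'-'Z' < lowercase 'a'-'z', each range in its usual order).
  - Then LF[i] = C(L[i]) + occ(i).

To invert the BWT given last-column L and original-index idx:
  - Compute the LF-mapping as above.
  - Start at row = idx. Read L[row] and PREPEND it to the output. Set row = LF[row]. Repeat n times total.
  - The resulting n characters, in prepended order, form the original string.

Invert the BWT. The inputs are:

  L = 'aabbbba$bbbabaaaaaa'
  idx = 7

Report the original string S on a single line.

Answer: ababababbaabababaa$

Derivation:
LF mapping: 1 2 11 12 13 14 3 0 15 16 17 4 18 5 6 7 8 9 10
Walk LF starting at row 7, prepending L[row]:
  step 1: row=7, L[7]='$', prepend. Next row=LF[7]=0
  step 2: row=0, L[0]='a', prepend. Next row=LF[0]=1
  step 3: row=1, L[1]='a', prepend. Next row=LF[1]=2
  step 4: row=2, L[2]='b', prepend. Next row=LF[2]=11
  step 5: row=11, L[11]='a', prepend. Next row=LF[11]=4
  step 6: row=4, L[4]='b', prepend. Next row=LF[4]=13
  step 7: row=13, L[13]='a', prepend. Next row=LF[13]=5
  step 8: row=5, L[5]='b', prepend. Next row=LF[5]=14
  step 9: row=14, L[14]='a', prepend. Next row=LF[14]=6
  step 10: row=6, L[6]='a', prepend. Next row=LF[6]=3
  step 11: row=3, L[3]='b', prepend. Next row=LF[3]=12
  step 12: row=12, L[12]='b', prepend. Next row=LF[12]=18
  step 13: row=18, L[18]='a', prepend. Next row=LF[18]=10
  step 14: row=10, L[10]='b', prepend. Next row=LF[10]=17
  step 15: row=17, L[17]='a', prepend. Next row=LF[17]=9
  step 16: row=9, L[9]='b', prepend. Next row=LF[9]=16
  step 17: row=16, L[16]='a', prepend. Next row=LF[16]=8
  step 18: row=8, L[8]='b', prepend. Next row=LF[8]=15
  step 19: row=15, L[15]='a', prepend. Next row=LF[15]=7
Reversed output: ababababbaabababaa$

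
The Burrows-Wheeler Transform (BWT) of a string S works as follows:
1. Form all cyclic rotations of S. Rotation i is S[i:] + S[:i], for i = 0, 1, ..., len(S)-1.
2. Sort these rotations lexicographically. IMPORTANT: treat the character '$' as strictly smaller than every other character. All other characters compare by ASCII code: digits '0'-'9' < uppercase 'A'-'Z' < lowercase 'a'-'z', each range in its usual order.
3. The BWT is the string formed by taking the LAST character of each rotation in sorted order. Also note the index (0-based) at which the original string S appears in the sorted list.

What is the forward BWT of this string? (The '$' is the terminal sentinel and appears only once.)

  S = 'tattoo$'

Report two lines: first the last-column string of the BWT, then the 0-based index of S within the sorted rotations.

Answer: otot$ta
4

Derivation:
All 7 rotations (rotation i = S[i:]+S[:i]):
  rot[0] = tattoo$
  rot[1] = attoo$t
  rot[2] = ttoo$ta
  rot[3] = too$tat
  rot[4] = oo$tatt
  rot[5] = o$tatto
  rot[6] = $tattoo
Sorted (with $ < everything):
  sorted[0] = $tattoo  (last char: 'o')
  sorted[1] = attoo$t  (last char: 't')
  sorted[2] = o$tatto  (last char: 'o')
  sorted[3] = oo$tatt  (last char: 't')
  sorted[4] = tattoo$  (last char: '$')
  sorted[5] = too$tat  (last char: 't')
  sorted[6] = ttoo$ta  (last char: 'a')
Last column: otot$ta
Original string S is at sorted index 4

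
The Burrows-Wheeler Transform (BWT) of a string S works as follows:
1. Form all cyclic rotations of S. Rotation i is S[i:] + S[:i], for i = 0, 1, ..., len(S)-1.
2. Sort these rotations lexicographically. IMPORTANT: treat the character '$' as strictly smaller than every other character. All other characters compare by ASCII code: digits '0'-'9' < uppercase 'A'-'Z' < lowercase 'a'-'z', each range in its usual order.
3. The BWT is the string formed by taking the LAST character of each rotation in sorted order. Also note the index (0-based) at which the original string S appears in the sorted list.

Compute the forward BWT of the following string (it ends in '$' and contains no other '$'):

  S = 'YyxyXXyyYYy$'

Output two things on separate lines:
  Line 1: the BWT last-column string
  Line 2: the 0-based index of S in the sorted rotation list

All 12 rotations (rotation i = S[i:]+S[:i]):
  rot[0] = YyxyXXyyYYy$
  rot[1] = yxyXXyyYYy$Y
  rot[2] = xyXXyyYYy$Yy
  rot[3] = yXXyyYYy$Yyx
  rot[4] = XXyyYYy$Yyxy
  rot[5] = XyyYYy$YyxyX
  rot[6] = yyYYy$YyxyXX
  rot[7] = yYYy$YyxyXXy
  rot[8] = YYy$YyxyXXyy
  rot[9] = Yy$YyxyXXyyY
  rot[10] = y$YyxyXXyyYY
  rot[11] = $YyxyXXyyYYy
Sorted (with $ < everything):
  sorted[0] = $YyxyXXyyYYy  (last char: 'y')
  sorted[1] = XXyyYYy$Yyxy  (last char: 'y')
  sorted[2] = XyyYYy$YyxyX  (last char: 'X')
  sorted[3] = YYy$YyxyXXyy  (last char: 'y')
  sorted[4] = Yy$YyxyXXyyY  (last char: 'Y')
  sorted[5] = YyxyXXyyYYy$  (last char: '$')
  sorted[6] = xyXXyyYYy$Yy  (last char: 'y')
  sorted[7] = y$YyxyXXyyYY  (last char: 'Y')
  sorted[8] = yXXyyYYy$Yyx  (last char: 'x')
  sorted[9] = yYYy$YyxyXXy  (last char: 'y')
  sorted[10] = yxyXXyyYYy$Y  (last char: 'Y')
  sorted[11] = yyYYy$YyxyXX  (last char: 'X')
Last column: yyXyY$yYxyYX
Original string S is at sorted index 5

Answer: yyXyY$yYxyYX
5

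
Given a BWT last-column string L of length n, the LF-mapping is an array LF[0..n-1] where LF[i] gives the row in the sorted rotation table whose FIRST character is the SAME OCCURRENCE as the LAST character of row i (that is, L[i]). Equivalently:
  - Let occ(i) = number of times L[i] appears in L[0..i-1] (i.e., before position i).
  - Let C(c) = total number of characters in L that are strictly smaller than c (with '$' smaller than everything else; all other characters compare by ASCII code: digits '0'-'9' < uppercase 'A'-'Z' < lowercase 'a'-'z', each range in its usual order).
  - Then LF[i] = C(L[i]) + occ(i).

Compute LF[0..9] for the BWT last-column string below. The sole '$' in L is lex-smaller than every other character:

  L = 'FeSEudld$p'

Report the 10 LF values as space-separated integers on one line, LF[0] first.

Answer: 2 6 3 1 9 4 7 5 0 8

Derivation:
Char counts: '$':1, 'E':1, 'F':1, 'S':1, 'd':2, 'e':1, 'l':1, 'p':1, 'u':1
C (first-col start): C('$')=0, C('E')=1, C('F')=2, C('S')=3, C('d')=4, C('e')=6, C('l')=7, C('p')=8, C('u')=9
L[0]='F': occ=0, LF[0]=C('F')+0=2+0=2
L[1]='e': occ=0, LF[1]=C('e')+0=6+0=6
L[2]='S': occ=0, LF[2]=C('S')+0=3+0=3
L[3]='E': occ=0, LF[3]=C('E')+0=1+0=1
L[4]='u': occ=0, LF[4]=C('u')+0=9+0=9
L[5]='d': occ=0, LF[5]=C('d')+0=4+0=4
L[6]='l': occ=0, LF[6]=C('l')+0=7+0=7
L[7]='d': occ=1, LF[7]=C('d')+1=4+1=5
L[8]='$': occ=0, LF[8]=C('$')+0=0+0=0
L[9]='p': occ=0, LF[9]=C('p')+0=8+0=8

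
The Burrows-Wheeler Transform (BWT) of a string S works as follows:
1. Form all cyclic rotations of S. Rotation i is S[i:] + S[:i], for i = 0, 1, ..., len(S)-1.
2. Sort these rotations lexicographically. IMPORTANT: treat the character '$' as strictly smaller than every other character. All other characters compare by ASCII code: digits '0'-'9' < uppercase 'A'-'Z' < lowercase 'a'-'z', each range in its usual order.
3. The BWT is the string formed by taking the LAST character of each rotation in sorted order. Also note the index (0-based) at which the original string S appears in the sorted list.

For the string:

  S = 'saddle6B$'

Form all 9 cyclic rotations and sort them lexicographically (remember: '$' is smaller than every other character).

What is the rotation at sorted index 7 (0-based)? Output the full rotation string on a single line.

All 9 rotations (rotation i = S[i:]+S[:i]):
  rot[0] = saddle6B$
  rot[1] = addle6B$s
  rot[2] = ddle6B$sa
  rot[3] = dle6B$sad
  rot[4] = le6B$sadd
  rot[5] = e6B$saddl
  rot[6] = 6B$saddle
  rot[7] = B$saddle6
  rot[8] = $saddle6B
Sorted (with $ < everything):
  sorted[0] = $saddle6B
  sorted[1] = 6B$saddle
  sorted[2] = B$saddle6
  sorted[3] = addle6B$s
  sorted[4] = ddle6B$sa
  sorted[5] = dle6B$sad
  sorted[6] = e6B$saddl
  sorted[7] = le6B$sadd
  sorted[8] = saddle6B$
sorted[7] = le6B$sadd

Answer: le6B$sadd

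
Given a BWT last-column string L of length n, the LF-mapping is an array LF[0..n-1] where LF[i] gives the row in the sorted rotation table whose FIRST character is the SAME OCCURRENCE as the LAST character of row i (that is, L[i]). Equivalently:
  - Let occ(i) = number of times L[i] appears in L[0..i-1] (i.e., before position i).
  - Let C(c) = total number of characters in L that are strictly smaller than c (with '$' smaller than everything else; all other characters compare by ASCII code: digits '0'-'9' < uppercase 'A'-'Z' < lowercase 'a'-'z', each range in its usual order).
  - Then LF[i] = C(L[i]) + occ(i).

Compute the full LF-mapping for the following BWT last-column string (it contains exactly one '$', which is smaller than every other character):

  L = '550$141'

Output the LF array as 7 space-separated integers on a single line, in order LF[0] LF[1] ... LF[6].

Answer: 5 6 1 0 2 4 3

Derivation:
Char counts: '$':1, '0':1, '1':2, '4':1, '5':2
C (first-col start): C('$')=0, C('0')=1, C('1')=2, C('4')=4, C('5')=5
L[0]='5': occ=0, LF[0]=C('5')+0=5+0=5
L[1]='5': occ=1, LF[1]=C('5')+1=5+1=6
L[2]='0': occ=0, LF[2]=C('0')+0=1+0=1
L[3]='$': occ=0, LF[3]=C('$')+0=0+0=0
L[4]='1': occ=0, LF[4]=C('1')+0=2+0=2
L[5]='4': occ=0, LF[5]=C('4')+0=4+0=4
L[6]='1': occ=1, LF[6]=C('1')+1=2+1=3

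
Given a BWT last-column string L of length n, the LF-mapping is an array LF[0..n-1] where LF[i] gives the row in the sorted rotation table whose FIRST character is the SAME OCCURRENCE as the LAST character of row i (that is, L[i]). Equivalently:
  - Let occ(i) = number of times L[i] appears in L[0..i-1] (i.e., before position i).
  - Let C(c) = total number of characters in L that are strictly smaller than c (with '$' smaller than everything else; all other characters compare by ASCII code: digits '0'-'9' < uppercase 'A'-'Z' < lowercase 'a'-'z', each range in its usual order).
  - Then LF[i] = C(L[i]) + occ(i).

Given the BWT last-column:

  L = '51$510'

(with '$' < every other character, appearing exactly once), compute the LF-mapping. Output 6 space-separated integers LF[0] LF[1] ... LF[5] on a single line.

Char counts: '$':1, '0':1, '1':2, '5':2
C (first-col start): C('$')=0, C('0')=1, C('1')=2, C('5')=4
L[0]='5': occ=0, LF[0]=C('5')+0=4+0=4
L[1]='1': occ=0, LF[1]=C('1')+0=2+0=2
L[2]='$': occ=0, LF[2]=C('$')+0=0+0=0
L[3]='5': occ=1, LF[3]=C('5')+1=4+1=5
L[4]='1': occ=1, LF[4]=C('1')+1=2+1=3
L[5]='0': occ=0, LF[5]=C('0')+0=1+0=1

Answer: 4 2 0 5 3 1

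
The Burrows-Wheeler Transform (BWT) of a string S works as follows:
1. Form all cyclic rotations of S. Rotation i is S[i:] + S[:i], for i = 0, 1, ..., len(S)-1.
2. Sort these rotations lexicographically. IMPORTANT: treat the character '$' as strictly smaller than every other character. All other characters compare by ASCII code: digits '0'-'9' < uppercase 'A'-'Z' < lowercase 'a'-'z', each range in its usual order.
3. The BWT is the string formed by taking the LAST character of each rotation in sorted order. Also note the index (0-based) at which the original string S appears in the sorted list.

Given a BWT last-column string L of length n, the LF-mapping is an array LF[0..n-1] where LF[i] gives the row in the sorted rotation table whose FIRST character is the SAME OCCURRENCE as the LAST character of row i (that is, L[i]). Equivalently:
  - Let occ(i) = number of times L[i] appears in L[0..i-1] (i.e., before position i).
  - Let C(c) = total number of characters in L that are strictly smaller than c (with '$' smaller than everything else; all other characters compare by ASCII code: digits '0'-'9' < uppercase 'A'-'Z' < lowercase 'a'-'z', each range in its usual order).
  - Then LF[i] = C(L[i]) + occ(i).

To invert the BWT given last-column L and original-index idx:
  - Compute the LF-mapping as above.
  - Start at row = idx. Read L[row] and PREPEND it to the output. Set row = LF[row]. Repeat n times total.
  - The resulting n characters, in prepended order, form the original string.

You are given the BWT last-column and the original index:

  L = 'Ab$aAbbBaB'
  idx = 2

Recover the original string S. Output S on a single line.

LF mapping: 1 7 0 5 2 8 9 3 6 4
Walk LF starting at row 2, prepending L[row]:
  step 1: row=2, L[2]='$', prepend. Next row=LF[2]=0
  step 2: row=0, L[0]='A', prepend. Next row=LF[0]=1
  step 3: row=1, L[1]='b', prepend. Next row=LF[1]=7
  step 4: row=7, L[7]='B', prepend. Next row=LF[7]=3
  step 5: row=3, L[3]='a', prepend. Next row=LF[3]=5
  step 6: row=5, L[5]='b', prepend. Next row=LF[5]=8
  step 7: row=8, L[8]='a', prepend. Next row=LF[8]=6
  step 8: row=6, L[6]='b', prepend. Next row=LF[6]=9
  step 9: row=9, L[9]='B', prepend. Next row=LF[9]=4
  step 10: row=4, L[4]='A', prepend. Next row=LF[4]=2
Reversed output: ABbabaBbA$

Answer: ABbabaBbA$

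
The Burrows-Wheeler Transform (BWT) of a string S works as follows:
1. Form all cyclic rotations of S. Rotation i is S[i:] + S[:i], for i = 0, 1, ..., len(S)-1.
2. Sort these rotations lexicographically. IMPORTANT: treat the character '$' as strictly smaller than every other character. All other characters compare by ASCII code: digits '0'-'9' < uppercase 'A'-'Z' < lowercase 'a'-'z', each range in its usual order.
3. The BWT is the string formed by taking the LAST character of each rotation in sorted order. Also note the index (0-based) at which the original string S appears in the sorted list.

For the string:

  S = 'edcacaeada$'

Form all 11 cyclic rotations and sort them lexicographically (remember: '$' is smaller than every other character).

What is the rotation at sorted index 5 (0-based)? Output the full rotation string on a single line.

All 11 rotations (rotation i = S[i:]+S[:i]):
  rot[0] = edcacaeada$
  rot[1] = dcacaeada$e
  rot[2] = cacaeada$ed
  rot[3] = acaeada$edc
  rot[4] = caeada$edca
  rot[5] = aeada$edcac
  rot[6] = eada$edcaca
  rot[7] = ada$edcacae
  rot[8] = da$edcacaea
  rot[9] = a$edcacaead
  rot[10] = $edcacaeada
Sorted (with $ < everything):
  sorted[0] = $edcacaeada
  sorted[1] = a$edcacaead
  sorted[2] = acaeada$edc
  sorted[3] = ada$edcacae
  sorted[4] = aeada$edcac
  sorted[5] = cacaeada$ed
  sorted[6] = caeada$edca
  sorted[7] = da$edcacaea
  sorted[8] = dcacaeada$e
  sorted[9] = eada$edcaca
  sorted[10] = edcacaeada$
sorted[5] = cacaeada$ed

Answer: cacaeada$ed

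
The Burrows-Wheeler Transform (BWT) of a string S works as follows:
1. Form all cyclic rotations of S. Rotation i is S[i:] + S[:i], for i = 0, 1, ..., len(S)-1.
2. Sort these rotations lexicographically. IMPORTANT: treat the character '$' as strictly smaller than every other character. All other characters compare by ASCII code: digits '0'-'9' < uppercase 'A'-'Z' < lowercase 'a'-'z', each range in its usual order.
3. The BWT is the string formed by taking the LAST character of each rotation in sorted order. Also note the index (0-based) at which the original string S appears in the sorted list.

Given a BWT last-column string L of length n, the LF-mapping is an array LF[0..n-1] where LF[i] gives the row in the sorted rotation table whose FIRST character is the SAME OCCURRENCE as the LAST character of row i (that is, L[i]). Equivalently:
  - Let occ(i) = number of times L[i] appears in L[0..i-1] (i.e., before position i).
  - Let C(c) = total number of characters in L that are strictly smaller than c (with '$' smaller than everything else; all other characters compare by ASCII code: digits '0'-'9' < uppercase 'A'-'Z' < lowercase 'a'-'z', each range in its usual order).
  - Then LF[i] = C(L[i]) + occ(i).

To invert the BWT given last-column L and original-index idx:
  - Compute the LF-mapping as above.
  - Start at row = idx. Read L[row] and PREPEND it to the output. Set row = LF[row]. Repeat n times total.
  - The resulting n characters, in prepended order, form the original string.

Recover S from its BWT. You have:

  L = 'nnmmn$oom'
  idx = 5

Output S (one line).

LF mapping: 4 5 1 2 6 0 7 8 3
Walk LF starting at row 5, prepending L[row]:
  step 1: row=5, L[5]='$', prepend. Next row=LF[5]=0
  step 2: row=0, L[0]='n', prepend. Next row=LF[0]=4
  step 3: row=4, L[4]='n', prepend. Next row=LF[4]=6
  step 4: row=6, L[6]='o', prepend. Next row=LF[6]=7
  step 5: row=7, L[7]='o', prepend. Next row=LF[7]=8
  step 6: row=8, L[8]='m', prepend. Next row=LF[8]=3
  step 7: row=3, L[3]='m', prepend. Next row=LF[3]=2
  step 8: row=2, L[2]='m', prepend. Next row=LF[2]=1
  step 9: row=1, L[1]='n', prepend. Next row=LF[1]=5
Reversed output: nmmmoonn$

Answer: nmmmoonn$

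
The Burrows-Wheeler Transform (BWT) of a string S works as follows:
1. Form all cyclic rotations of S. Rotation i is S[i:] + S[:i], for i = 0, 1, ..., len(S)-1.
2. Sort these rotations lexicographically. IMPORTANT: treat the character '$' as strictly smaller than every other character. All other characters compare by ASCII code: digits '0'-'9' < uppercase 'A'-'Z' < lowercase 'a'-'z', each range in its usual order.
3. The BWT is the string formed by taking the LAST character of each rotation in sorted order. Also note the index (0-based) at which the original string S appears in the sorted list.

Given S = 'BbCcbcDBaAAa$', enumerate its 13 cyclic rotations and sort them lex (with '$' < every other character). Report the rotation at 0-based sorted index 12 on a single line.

All 13 rotations (rotation i = S[i:]+S[:i]):
  rot[0] = BbCcbcDBaAAa$
  rot[1] = bCcbcDBaAAa$B
  rot[2] = CcbcDBaAAa$Bb
  rot[3] = cbcDBaAAa$BbC
  rot[4] = bcDBaAAa$BbCc
  rot[5] = cDBaAAa$BbCcb
  rot[6] = DBaAAa$BbCcbc
  rot[7] = BaAAa$BbCcbcD
  rot[8] = aAAa$BbCcbcDB
  rot[9] = AAa$BbCcbcDBa
  rot[10] = Aa$BbCcbcDBaA
  rot[11] = a$BbCcbcDBaAA
  rot[12] = $BbCcbcDBaAAa
Sorted (with $ < everything):
  sorted[0] = $BbCcbcDBaAAa
  sorted[1] = AAa$BbCcbcDBa
  sorted[2] = Aa$BbCcbcDBaA
  sorted[3] = BaAAa$BbCcbcD
  sorted[4] = BbCcbcDBaAAa$
  sorted[5] = CcbcDBaAAa$Bb
  sorted[6] = DBaAAa$BbCcbc
  sorted[7] = a$BbCcbcDBaAA
  sorted[8] = aAAa$BbCcbcDB
  sorted[9] = bCcbcDBaAAa$B
  sorted[10] = bcDBaAAa$BbCc
  sorted[11] = cDBaAAa$BbCcb
  sorted[12] = cbcDBaAAa$BbC
sorted[12] = cbcDBaAAa$BbC

Answer: cbcDBaAAa$BbC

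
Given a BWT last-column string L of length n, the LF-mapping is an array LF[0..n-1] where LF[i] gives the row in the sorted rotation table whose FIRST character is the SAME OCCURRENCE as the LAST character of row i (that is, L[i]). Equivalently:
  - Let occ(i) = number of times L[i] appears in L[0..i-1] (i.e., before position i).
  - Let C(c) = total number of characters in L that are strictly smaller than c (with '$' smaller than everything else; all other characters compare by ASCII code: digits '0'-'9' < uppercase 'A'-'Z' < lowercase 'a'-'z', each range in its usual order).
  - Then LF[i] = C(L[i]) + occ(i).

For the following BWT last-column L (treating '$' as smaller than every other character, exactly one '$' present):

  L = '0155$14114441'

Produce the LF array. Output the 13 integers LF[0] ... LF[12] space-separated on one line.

Answer: 1 2 11 12 0 3 7 4 5 8 9 10 6

Derivation:
Char counts: '$':1, '0':1, '1':5, '4':4, '5':2
C (first-col start): C('$')=0, C('0')=1, C('1')=2, C('4')=7, C('5')=11
L[0]='0': occ=0, LF[0]=C('0')+0=1+0=1
L[1]='1': occ=0, LF[1]=C('1')+0=2+0=2
L[2]='5': occ=0, LF[2]=C('5')+0=11+0=11
L[3]='5': occ=1, LF[3]=C('5')+1=11+1=12
L[4]='$': occ=0, LF[4]=C('$')+0=0+0=0
L[5]='1': occ=1, LF[5]=C('1')+1=2+1=3
L[6]='4': occ=0, LF[6]=C('4')+0=7+0=7
L[7]='1': occ=2, LF[7]=C('1')+2=2+2=4
L[8]='1': occ=3, LF[8]=C('1')+3=2+3=5
L[9]='4': occ=1, LF[9]=C('4')+1=7+1=8
L[10]='4': occ=2, LF[10]=C('4')+2=7+2=9
L[11]='4': occ=3, LF[11]=C('4')+3=7+3=10
L[12]='1': occ=4, LF[12]=C('1')+4=2+4=6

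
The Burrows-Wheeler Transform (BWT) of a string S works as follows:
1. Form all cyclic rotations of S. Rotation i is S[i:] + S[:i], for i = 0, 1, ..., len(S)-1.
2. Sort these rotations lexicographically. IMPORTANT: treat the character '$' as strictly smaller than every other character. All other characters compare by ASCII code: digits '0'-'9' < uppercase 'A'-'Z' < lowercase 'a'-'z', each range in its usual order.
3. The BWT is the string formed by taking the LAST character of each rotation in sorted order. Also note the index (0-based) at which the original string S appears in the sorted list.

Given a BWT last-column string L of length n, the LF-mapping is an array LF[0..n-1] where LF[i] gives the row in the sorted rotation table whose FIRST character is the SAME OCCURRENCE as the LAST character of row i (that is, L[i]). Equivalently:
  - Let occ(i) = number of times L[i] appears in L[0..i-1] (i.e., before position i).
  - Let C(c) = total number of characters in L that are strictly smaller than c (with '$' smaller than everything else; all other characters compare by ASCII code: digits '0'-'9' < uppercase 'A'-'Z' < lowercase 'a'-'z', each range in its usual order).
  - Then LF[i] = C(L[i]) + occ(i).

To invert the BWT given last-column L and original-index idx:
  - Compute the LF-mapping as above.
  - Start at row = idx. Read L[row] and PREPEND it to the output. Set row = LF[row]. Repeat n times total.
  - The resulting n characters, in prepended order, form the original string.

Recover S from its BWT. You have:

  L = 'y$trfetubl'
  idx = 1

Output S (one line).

Answer: butterfly$

Derivation:
LF mapping: 9 0 6 5 3 2 7 8 1 4
Walk LF starting at row 1, prepending L[row]:
  step 1: row=1, L[1]='$', prepend. Next row=LF[1]=0
  step 2: row=0, L[0]='y', prepend. Next row=LF[0]=9
  step 3: row=9, L[9]='l', prepend. Next row=LF[9]=4
  step 4: row=4, L[4]='f', prepend. Next row=LF[4]=3
  step 5: row=3, L[3]='r', prepend. Next row=LF[3]=5
  step 6: row=5, L[5]='e', prepend. Next row=LF[5]=2
  step 7: row=2, L[2]='t', prepend. Next row=LF[2]=6
  step 8: row=6, L[6]='t', prepend. Next row=LF[6]=7
  step 9: row=7, L[7]='u', prepend. Next row=LF[7]=8
  step 10: row=8, L[8]='b', prepend. Next row=LF[8]=1
Reversed output: butterfly$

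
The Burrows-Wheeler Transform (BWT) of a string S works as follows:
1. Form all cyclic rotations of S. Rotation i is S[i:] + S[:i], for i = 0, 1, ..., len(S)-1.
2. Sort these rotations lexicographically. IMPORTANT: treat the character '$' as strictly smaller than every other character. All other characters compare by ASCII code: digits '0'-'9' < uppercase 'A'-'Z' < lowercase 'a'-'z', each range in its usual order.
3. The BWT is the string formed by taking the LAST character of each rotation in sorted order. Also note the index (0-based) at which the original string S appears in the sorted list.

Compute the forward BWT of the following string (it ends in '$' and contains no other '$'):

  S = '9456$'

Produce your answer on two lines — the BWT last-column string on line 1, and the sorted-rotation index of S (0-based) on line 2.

All 5 rotations (rotation i = S[i:]+S[:i]):
  rot[0] = 9456$
  rot[1] = 456$9
  rot[2] = 56$94
  rot[3] = 6$945
  rot[4] = $9456
Sorted (with $ < everything):
  sorted[0] = $9456  (last char: '6')
  sorted[1] = 456$9  (last char: '9')
  sorted[2] = 56$94  (last char: '4')
  sorted[3] = 6$945  (last char: '5')
  sorted[4] = 9456$  (last char: '$')
Last column: 6945$
Original string S is at sorted index 4

Answer: 6945$
4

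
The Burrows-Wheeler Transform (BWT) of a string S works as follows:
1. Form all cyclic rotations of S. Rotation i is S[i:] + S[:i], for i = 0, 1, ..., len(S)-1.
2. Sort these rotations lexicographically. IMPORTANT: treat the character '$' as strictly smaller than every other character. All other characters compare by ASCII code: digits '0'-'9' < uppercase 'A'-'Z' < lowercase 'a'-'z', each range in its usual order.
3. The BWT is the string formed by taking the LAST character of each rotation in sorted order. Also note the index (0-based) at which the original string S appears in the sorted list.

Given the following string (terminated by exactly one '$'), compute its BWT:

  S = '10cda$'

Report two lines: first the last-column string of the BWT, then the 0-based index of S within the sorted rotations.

All 6 rotations (rotation i = S[i:]+S[:i]):
  rot[0] = 10cda$
  rot[1] = 0cda$1
  rot[2] = cda$10
  rot[3] = da$10c
  rot[4] = a$10cd
  rot[5] = $10cda
Sorted (with $ < everything):
  sorted[0] = $10cda  (last char: 'a')
  sorted[1] = 0cda$1  (last char: '1')
  sorted[2] = 10cda$  (last char: '$')
  sorted[3] = a$10cd  (last char: 'd')
  sorted[4] = cda$10  (last char: '0')
  sorted[5] = da$10c  (last char: 'c')
Last column: a1$d0c
Original string S is at sorted index 2

Answer: a1$d0c
2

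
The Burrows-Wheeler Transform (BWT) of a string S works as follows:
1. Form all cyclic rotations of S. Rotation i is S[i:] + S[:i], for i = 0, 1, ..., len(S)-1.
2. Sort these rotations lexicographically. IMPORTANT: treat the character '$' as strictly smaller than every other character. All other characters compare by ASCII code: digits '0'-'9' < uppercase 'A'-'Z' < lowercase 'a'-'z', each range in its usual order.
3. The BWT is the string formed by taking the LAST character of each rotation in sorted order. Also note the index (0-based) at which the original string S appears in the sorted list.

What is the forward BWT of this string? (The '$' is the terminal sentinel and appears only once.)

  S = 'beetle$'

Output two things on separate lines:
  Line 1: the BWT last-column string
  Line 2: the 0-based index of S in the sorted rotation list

Answer: e$lbete
1

Derivation:
All 7 rotations (rotation i = S[i:]+S[:i]):
  rot[0] = beetle$
  rot[1] = eetle$b
  rot[2] = etle$be
  rot[3] = tle$bee
  rot[4] = le$beet
  rot[5] = e$beetl
  rot[6] = $beetle
Sorted (with $ < everything):
  sorted[0] = $beetle  (last char: 'e')
  sorted[1] = beetle$  (last char: '$')
  sorted[2] = e$beetl  (last char: 'l')
  sorted[3] = eetle$b  (last char: 'b')
  sorted[4] = etle$be  (last char: 'e')
  sorted[5] = le$beet  (last char: 't')
  sorted[6] = tle$bee  (last char: 'e')
Last column: e$lbete
Original string S is at sorted index 1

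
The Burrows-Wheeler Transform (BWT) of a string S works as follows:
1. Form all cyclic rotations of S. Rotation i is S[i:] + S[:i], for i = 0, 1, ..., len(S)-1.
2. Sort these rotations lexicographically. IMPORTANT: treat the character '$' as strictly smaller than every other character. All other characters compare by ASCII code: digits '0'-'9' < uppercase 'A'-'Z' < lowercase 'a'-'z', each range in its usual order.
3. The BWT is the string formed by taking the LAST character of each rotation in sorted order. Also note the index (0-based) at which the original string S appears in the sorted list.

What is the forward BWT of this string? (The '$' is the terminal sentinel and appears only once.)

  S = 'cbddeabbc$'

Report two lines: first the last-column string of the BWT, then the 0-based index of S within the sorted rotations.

All 10 rotations (rotation i = S[i:]+S[:i]):
  rot[0] = cbddeabbc$
  rot[1] = bddeabbc$c
  rot[2] = ddeabbc$cb
  rot[3] = deabbc$cbd
  rot[4] = eabbc$cbdd
  rot[5] = abbc$cbdde
  rot[6] = bbc$cbddea
  rot[7] = bc$cbddeab
  rot[8] = c$cbddeabb
  rot[9] = $cbddeabbc
Sorted (with $ < everything):
  sorted[0] = $cbddeabbc  (last char: 'c')
  sorted[1] = abbc$cbdde  (last char: 'e')
  sorted[2] = bbc$cbddea  (last char: 'a')
  sorted[3] = bc$cbddeab  (last char: 'b')
  sorted[4] = bddeabbc$c  (last char: 'c')
  sorted[5] = c$cbddeabb  (last char: 'b')
  sorted[6] = cbddeabbc$  (last char: '$')
  sorted[7] = ddeabbc$cb  (last char: 'b')
  sorted[8] = deabbc$cbd  (last char: 'd')
  sorted[9] = eabbc$cbdd  (last char: 'd')
Last column: ceabcb$bdd
Original string S is at sorted index 6

Answer: ceabcb$bdd
6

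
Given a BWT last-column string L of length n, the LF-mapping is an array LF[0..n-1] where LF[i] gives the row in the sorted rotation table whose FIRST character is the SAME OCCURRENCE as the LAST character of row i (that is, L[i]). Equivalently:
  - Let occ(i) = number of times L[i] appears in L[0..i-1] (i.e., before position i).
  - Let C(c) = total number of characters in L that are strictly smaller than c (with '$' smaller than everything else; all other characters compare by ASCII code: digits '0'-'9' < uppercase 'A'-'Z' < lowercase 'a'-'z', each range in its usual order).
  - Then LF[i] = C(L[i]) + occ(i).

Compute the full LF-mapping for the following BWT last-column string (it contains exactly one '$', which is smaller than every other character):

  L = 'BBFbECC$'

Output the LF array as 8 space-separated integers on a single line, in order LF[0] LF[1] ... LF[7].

Answer: 1 2 6 7 5 3 4 0

Derivation:
Char counts: '$':1, 'B':2, 'C':2, 'E':1, 'F':1, 'b':1
C (first-col start): C('$')=0, C('B')=1, C('C')=3, C('E')=5, C('F')=6, C('b')=7
L[0]='B': occ=0, LF[0]=C('B')+0=1+0=1
L[1]='B': occ=1, LF[1]=C('B')+1=1+1=2
L[2]='F': occ=0, LF[2]=C('F')+0=6+0=6
L[3]='b': occ=0, LF[3]=C('b')+0=7+0=7
L[4]='E': occ=0, LF[4]=C('E')+0=5+0=5
L[5]='C': occ=0, LF[5]=C('C')+0=3+0=3
L[6]='C': occ=1, LF[6]=C('C')+1=3+1=4
L[7]='$': occ=0, LF[7]=C('$')+0=0+0=0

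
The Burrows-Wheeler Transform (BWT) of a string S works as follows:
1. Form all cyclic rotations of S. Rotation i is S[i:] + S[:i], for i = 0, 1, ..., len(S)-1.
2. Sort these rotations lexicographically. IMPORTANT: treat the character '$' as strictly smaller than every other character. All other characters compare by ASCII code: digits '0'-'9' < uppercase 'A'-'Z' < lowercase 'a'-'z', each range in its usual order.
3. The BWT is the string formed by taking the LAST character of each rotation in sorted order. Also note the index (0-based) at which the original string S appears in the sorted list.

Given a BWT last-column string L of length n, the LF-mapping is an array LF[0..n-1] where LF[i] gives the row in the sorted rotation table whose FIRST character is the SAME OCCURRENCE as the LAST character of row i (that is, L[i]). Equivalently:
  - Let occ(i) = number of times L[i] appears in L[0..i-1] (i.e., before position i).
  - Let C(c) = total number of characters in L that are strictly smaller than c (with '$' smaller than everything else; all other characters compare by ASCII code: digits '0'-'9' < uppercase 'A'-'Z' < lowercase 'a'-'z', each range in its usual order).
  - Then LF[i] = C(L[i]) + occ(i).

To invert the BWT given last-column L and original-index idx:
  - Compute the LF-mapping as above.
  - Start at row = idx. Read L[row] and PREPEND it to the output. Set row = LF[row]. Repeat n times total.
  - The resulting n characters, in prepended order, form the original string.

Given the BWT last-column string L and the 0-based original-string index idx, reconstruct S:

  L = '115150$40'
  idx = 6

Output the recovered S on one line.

Answer: 45051011$

Derivation:
LF mapping: 3 4 7 5 8 1 0 6 2
Walk LF starting at row 6, prepending L[row]:
  step 1: row=6, L[6]='$', prepend. Next row=LF[6]=0
  step 2: row=0, L[0]='1', prepend. Next row=LF[0]=3
  step 3: row=3, L[3]='1', prepend. Next row=LF[3]=5
  step 4: row=5, L[5]='0', prepend. Next row=LF[5]=1
  step 5: row=1, L[1]='1', prepend. Next row=LF[1]=4
  step 6: row=4, L[4]='5', prepend. Next row=LF[4]=8
  step 7: row=8, L[8]='0', prepend. Next row=LF[8]=2
  step 8: row=2, L[2]='5', prepend. Next row=LF[2]=7
  step 9: row=7, L[7]='4', prepend. Next row=LF[7]=6
Reversed output: 45051011$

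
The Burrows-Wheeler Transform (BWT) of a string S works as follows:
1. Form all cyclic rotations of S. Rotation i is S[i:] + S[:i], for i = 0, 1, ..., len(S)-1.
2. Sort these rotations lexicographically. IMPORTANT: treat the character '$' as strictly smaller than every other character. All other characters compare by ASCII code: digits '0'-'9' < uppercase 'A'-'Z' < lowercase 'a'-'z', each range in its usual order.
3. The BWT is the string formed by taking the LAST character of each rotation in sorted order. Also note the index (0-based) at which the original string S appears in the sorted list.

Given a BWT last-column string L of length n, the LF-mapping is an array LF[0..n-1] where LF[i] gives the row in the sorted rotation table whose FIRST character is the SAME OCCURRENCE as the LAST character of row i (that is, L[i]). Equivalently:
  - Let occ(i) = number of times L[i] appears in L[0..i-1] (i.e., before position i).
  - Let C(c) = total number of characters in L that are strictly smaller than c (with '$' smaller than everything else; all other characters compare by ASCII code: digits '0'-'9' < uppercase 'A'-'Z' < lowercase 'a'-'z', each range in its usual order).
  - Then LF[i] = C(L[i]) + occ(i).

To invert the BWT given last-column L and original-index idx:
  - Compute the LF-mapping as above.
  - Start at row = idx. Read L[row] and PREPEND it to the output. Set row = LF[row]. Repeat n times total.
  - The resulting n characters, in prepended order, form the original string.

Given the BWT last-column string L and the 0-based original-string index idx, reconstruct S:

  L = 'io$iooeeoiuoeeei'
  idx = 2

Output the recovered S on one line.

Answer: eieoeooeoiiuoei$

Derivation:
LF mapping: 6 10 0 7 11 12 1 2 13 8 15 14 3 4 5 9
Walk LF starting at row 2, prepending L[row]:
  step 1: row=2, L[2]='$', prepend. Next row=LF[2]=0
  step 2: row=0, L[0]='i', prepend. Next row=LF[0]=6
  step 3: row=6, L[6]='e', prepend. Next row=LF[6]=1
  step 4: row=1, L[1]='o', prepend. Next row=LF[1]=10
  step 5: row=10, L[10]='u', prepend. Next row=LF[10]=15
  step 6: row=15, L[15]='i', prepend. Next row=LF[15]=9
  step 7: row=9, L[9]='i', prepend. Next row=LF[9]=8
  step 8: row=8, L[8]='o', prepend. Next row=LF[8]=13
  step 9: row=13, L[13]='e', prepend. Next row=LF[13]=4
  step 10: row=4, L[4]='o', prepend. Next row=LF[4]=11
  step 11: row=11, L[11]='o', prepend. Next row=LF[11]=14
  step 12: row=14, L[14]='e', prepend. Next row=LF[14]=5
  step 13: row=5, L[5]='o', prepend. Next row=LF[5]=12
  step 14: row=12, L[12]='e', prepend. Next row=LF[12]=3
  step 15: row=3, L[3]='i', prepend. Next row=LF[3]=7
  step 16: row=7, L[7]='e', prepend. Next row=LF[7]=2
Reversed output: eieoeooeoiiuoei$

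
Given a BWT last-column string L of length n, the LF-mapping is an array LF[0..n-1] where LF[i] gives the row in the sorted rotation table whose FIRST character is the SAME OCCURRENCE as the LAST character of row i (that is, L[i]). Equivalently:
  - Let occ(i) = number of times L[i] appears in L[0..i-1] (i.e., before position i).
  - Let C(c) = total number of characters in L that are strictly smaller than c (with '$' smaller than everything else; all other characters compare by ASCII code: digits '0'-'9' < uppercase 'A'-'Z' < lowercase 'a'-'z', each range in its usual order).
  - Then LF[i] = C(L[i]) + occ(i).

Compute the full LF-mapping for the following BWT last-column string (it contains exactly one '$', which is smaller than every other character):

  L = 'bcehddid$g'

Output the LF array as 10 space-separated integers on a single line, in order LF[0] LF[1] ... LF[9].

Answer: 1 2 6 8 3 4 9 5 0 7

Derivation:
Char counts: '$':1, 'b':1, 'c':1, 'd':3, 'e':1, 'g':1, 'h':1, 'i':1
C (first-col start): C('$')=0, C('b')=1, C('c')=2, C('d')=3, C('e')=6, C('g')=7, C('h')=8, C('i')=9
L[0]='b': occ=0, LF[0]=C('b')+0=1+0=1
L[1]='c': occ=0, LF[1]=C('c')+0=2+0=2
L[2]='e': occ=0, LF[2]=C('e')+0=6+0=6
L[3]='h': occ=0, LF[3]=C('h')+0=8+0=8
L[4]='d': occ=0, LF[4]=C('d')+0=3+0=3
L[5]='d': occ=1, LF[5]=C('d')+1=3+1=4
L[6]='i': occ=0, LF[6]=C('i')+0=9+0=9
L[7]='d': occ=2, LF[7]=C('d')+2=3+2=5
L[8]='$': occ=0, LF[8]=C('$')+0=0+0=0
L[9]='g': occ=0, LF[9]=C('g')+0=7+0=7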